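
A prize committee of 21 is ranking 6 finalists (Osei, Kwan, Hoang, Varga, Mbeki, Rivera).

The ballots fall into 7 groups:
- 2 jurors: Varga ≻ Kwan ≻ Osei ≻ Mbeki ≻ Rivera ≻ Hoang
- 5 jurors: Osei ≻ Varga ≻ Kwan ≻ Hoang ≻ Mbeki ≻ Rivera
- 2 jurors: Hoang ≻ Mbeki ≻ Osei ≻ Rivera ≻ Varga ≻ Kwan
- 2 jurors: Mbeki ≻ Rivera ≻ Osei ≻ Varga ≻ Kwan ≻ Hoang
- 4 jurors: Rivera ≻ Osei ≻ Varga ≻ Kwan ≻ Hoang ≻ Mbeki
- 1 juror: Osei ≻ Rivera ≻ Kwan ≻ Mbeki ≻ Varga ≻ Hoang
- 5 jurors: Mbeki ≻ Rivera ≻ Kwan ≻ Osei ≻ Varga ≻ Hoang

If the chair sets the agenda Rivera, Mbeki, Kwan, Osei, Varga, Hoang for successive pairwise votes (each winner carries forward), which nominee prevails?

Osei

Round 1: Rivera vs Mbeki — 5–16, Mbeki advances.
Round 2: Mbeki vs Kwan — 9–12, Kwan advances.
Round 3: Kwan vs Osei — 7–14, Osei advances.
Round 4: Osei vs Varga — 19–2, Osei advances.
Round 5: Osei vs Hoang — 19–2, Osei advances.
Osei survives the agenda.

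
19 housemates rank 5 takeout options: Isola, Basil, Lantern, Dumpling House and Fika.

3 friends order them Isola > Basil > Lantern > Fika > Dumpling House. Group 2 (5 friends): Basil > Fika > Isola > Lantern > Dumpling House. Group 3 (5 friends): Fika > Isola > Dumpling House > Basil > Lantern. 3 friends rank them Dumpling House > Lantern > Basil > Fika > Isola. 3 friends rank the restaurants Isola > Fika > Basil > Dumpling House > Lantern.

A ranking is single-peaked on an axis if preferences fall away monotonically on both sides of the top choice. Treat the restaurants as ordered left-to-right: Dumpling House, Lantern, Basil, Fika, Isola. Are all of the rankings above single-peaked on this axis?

no

Axis positions: Dumpling House=1, Lantern=2, Basil=3, Fika=4, Isola=5.
Group 1: ranking walks positions 5-3-2-4-1; Basil is ranked above Fika even though Fika lies between Basil and the peak Isola on the axis — preferences dip and rise again. Not single-peaked.
Group 2 (peak Basil at position 3): ranking walks positions 3-4-5-2-1, expanding outward from the peak — single-peaked.
Group 3: ranking walks positions 4-5-1-3-2; Dumpling House is ranked above Basil even though Basil lies between Dumpling House and the peak Fika on the axis — preferences dip and rise again. Not single-peaked.
Group 4 (peak Dumpling House at position 1): ranking walks positions 1-2-3-4-5, expanding outward from the peak — single-peaked.
Group 5: ranking walks positions 5-4-3-1-2; Dumpling House is ranked above Lantern even though Lantern lies between Dumpling House and the peak Isola on the axis — preferences dip and rise again. Not single-peaked.
Group 1 violates single-peakedness, so the profile is not single-peaked on this axis.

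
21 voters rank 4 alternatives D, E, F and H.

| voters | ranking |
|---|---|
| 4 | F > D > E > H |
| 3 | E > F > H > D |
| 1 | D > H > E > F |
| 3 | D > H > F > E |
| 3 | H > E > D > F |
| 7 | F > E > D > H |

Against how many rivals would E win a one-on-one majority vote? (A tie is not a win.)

2

E against each rival (21 voters):
E vs D: E, 13–8.
E vs F: F, 14–7.
E vs H: E wins 14–7.
E beats D, H; loses to F — 2 pairwise wins.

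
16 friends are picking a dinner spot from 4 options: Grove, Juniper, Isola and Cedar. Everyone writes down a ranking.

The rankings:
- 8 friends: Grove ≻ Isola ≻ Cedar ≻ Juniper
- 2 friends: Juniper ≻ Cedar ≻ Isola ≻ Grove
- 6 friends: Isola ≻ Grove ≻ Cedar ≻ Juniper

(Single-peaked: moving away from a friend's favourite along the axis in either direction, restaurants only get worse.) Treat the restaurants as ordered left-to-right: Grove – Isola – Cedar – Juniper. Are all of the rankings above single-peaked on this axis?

yes

Axis positions: Grove=1, Isola=2, Cedar=3, Juniper=4.
Type 1 (peak Grove at position 1): ranking walks positions 1-2-3-4, expanding outward from the peak — single-peaked.
Type 2 (peak Juniper at position 4): ranking walks positions 4-3-2-1, expanding outward from the peak — single-peaked.
Type 3 (peak Isola at position 2): ranking walks positions 2-1-3-4, expanding outward from the peak — single-peaked.
Every ranking is single-peaked on this axis.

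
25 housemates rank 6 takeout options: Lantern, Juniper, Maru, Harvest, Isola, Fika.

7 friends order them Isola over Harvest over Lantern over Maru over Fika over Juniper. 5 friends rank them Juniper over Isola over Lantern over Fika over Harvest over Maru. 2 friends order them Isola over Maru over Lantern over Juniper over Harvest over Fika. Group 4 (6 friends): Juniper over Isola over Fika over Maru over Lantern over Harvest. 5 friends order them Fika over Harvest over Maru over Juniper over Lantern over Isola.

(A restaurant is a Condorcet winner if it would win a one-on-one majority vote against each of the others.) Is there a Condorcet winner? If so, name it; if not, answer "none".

Head-to-head results (25 friends):
Lantern vs Juniper: Juniper wins 16–9.
Lantern vs Maru: Maru, 13–12.
Lantern–Harvest: Lantern 13–12.
Lantern–Isola: Isola 20–5.
Lantern vs Fika: Lantern wins 14–11.
Juniper–Maru: Maru 14–11.
Juniper–Harvest: Juniper 13–12.
Juniper vs Isola: Juniper wins 16–9.
Juniper vs Fika: Juniper, 13–12.
Maru vs Harvest: Harvest wins 17–8.
Maru vs Isola: Isola wins 20–5.
Maru vs Fika: Fika wins 16–9.
Harvest vs Isola: Isola wins 20–5.
Harvest–Fika: Fika 16–9.
Isola vs Fika: Isola, 20–5.
Each restaurant drops at least one matchup (Lantern loses to Juniper; Juniper loses to Maru; Maru loses to Harvest; Harvest loses to Lantern; Isola loses to Juniper; Fika loses to Lantern); the cycle Lantern beats Harvest beats Maru beats Lantern rules out a Condorcet winner.

none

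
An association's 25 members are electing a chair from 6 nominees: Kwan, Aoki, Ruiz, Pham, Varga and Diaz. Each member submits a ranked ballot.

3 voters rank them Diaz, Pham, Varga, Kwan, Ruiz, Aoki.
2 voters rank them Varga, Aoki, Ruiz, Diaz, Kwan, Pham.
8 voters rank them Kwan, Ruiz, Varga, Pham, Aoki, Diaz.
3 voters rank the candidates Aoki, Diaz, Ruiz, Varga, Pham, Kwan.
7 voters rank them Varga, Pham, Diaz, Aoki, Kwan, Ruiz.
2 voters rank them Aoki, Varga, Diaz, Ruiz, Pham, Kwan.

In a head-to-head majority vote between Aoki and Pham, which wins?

Ballots ranking Aoki above Pham: 2 + 3 + 2 = 7.
Ballots ranking Pham above Aoki: 25 − 7 = 18.
Pham wins the head-to-head 18–7.

Pham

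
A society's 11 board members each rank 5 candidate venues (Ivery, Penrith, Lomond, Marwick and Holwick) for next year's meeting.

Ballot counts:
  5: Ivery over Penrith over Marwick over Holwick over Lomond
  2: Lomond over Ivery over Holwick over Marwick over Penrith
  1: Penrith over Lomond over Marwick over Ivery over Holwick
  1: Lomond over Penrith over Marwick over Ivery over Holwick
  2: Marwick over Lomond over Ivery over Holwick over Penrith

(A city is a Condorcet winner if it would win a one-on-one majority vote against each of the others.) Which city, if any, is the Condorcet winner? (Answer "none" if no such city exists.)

Pairwise majorities:
Ivery vs Penrith: Ivery wins 9–2.
Ivery–Lomond: Lomond 6–5.
Ivery vs Marwick: Ivery, 7–4.
Ivery vs Holwick: Ivery wins 11–0.
Penrith vs Lomond: Penrith wins 6–5.
Penrith–Marwick: Penrith 7–4.
Penrith–Holwick: Penrith 7–4.
Lomond vs Marwick: Marwick wins 7–4.
Lomond vs Holwick: Lomond wins 6–5.
Marwick vs Holwick: Marwick wins 9–2.
Every city loses at least once (Ivery loses to Lomond; Penrith loses to Ivery; Lomond loses to Penrith; Marwick loses to Ivery; Holwick loses to Ivery). The majority relation contains the cycle Ivery → Penrith → Lomond → Ivery, so there is no Condorcet winner.

none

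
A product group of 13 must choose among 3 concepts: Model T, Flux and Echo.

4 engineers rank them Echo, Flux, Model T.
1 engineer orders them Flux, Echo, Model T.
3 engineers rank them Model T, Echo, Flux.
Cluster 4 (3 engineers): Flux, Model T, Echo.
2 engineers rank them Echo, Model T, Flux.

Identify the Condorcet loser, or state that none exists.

Model T

Head-to-head results (13 engineers):
Model T vs Flux: 5 to 8, Flux.
Model T vs Echo: Echo wins 7–6.
Flux vs Echo: 4 to 9, Echo.
Model T is beaten in every head-to-head and is the Condorcet loser.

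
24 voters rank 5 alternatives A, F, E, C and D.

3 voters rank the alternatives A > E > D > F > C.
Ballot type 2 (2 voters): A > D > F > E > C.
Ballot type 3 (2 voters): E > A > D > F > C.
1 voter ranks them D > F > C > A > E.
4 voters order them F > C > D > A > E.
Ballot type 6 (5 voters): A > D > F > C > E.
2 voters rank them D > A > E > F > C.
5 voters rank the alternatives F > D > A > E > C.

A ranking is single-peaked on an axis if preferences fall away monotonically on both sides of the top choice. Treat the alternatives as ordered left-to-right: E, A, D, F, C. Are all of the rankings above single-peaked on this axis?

Axis positions: E=1, A=2, D=3, F=4, C=5.
Ballot type 1 (peak A at position 2): ranking walks positions 2-1-3-4-5, expanding outward from the peak — single-peaked.
Ballot type 2 (peak A at position 2): ranking walks positions 2-3-4-1-5, expanding outward from the peak — single-peaked.
Ballot type 3 (peak E at position 1): ranking walks positions 1-2-3-4-5, expanding outward from the peak — single-peaked.
Ballot type 4 (peak D at position 3): ranking walks positions 3-4-5-2-1, expanding outward from the peak — single-peaked.
Ballot type 5 (peak F at position 4): ranking walks positions 4-5-3-2-1, expanding outward from the peak — single-peaked.
Ballot type 6 (peak A at position 2): ranking walks positions 2-3-4-5-1, expanding outward from the peak — single-peaked.
Ballot type 7 (peak D at position 3): ranking walks positions 3-2-1-4-5, expanding outward from the peak — single-peaked.
Ballot type 8 (peak F at position 4): ranking walks positions 4-3-2-1-5, expanding outward from the peak — single-peaked.
Every ranking is single-peaked on this axis.

yes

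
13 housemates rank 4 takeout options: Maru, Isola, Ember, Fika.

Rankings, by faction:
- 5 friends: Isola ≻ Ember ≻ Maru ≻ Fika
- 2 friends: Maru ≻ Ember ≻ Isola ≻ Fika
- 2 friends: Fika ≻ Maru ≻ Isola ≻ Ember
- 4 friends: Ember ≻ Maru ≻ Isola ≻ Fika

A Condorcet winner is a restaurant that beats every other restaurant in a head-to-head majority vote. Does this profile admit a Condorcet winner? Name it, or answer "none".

Head-to-head results (13 friends):
Maru vs Isola: 2+2+4 = 8 for Maru, 5 for Isola — Maru by 8–5.
Maru vs Ember: 4 to 9, Ember.
Maru vs Fika: 5+2+4 = 11 for Maru, 2 for Fika — Maru by 11–2.
Isola vs Ember: 7 to 6, Isola.
Isola vs Fika: Isola is ranked higher on 5+2+4 = 11 ballots, Fika on 2. Isola wins 11–2.
Ember vs Fika: 11 to 2, Ember.
Each restaurant drops at least one matchup (Maru loses to Ember; Isola loses to Maru; Ember loses to Isola; Fika loses to Maru); the cycle Maru beats Isola beats Ember beats Maru rules out a Condorcet winner.

none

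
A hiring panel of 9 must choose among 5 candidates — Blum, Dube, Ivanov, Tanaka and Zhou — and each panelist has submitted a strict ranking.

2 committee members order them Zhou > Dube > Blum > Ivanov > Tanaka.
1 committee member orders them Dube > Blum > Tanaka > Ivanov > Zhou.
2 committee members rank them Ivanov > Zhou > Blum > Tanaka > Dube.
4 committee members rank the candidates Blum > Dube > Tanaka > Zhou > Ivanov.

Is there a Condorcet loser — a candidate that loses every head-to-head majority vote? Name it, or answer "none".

Head-to-head results (9 committee members):
Blum vs Dube: Blum is ranked higher on 2+4 = 6 ballots, Dube on 3. Blum wins 6–3.
Blum vs Ivanov: Blum wins 7–2.
Blum vs Tanaka: 2+1+2+4 = 9 for Blum, 0 for Tanaka — Blum by 9–0.
Blum vs Zhou: Blum wins 5–4.
Dube vs Ivanov: Dube wins 7–2.
Dube vs Tanaka: Dube wins 7–2.
Dube vs Zhou: Dube preferred on 1+4 = 5 ballots; Dube wins 5–4.
Ivanov–Tanaka: Tanaka 5–4.
Ivanov vs Zhou: Ivanov preferred on 1+2 = 3 ballots; Zhou wins 6–3.
Tanaka vs Zhou: Tanaka wins 5–4.
Only Ivanov has no wins; Ivanov is the Condorcet loser.

Ivanov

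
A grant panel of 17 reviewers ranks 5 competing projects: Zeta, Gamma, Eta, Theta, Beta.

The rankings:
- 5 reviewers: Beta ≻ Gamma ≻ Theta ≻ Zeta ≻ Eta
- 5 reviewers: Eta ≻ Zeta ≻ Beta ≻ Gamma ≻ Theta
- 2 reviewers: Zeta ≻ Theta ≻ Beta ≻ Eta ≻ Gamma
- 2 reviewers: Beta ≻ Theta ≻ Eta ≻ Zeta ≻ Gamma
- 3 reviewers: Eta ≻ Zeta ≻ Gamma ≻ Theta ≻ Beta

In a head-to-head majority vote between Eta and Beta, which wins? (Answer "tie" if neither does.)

Beta

Ballots ranking Eta above Beta: 5 + 3 = 8.
Ballots ranking Beta above Eta: 17 − 8 = 9.
Beta wins the head-to-head 9–8.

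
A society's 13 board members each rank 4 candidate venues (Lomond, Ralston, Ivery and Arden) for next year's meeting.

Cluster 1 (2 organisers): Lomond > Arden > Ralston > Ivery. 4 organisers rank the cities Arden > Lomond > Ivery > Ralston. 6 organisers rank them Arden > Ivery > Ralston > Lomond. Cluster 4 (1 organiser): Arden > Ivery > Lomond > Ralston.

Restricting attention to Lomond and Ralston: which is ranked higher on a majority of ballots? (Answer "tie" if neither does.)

Ballots ranking Lomond above Ralston: 2 + 4 + 1 = 7.
Ballots ranking Ralston above Lomond: 13 − 7 = 6.
Lomond wins the head-to-head 7–6.

Lomond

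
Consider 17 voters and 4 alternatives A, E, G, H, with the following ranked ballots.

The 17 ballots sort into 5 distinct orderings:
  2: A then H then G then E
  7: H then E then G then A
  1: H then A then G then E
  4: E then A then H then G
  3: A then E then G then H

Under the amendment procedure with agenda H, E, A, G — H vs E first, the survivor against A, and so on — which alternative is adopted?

Round 1: H vs E — 10–7, H advances.
Round 2: H vs A — 8–9, A advances.
Round 3: A vs G — 10–7, A advances.
A survives the agenda.

A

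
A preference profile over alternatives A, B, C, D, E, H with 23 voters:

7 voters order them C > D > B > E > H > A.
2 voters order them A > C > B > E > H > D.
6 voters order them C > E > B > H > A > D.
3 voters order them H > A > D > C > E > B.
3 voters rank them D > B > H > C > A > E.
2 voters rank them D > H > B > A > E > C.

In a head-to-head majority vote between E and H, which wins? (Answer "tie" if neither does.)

E

Ballots ranking E above H: 7 + 2 + 6 = 15.
Ballots ranking H above E: 23 − 15 = 8.
E wins the head-to-head 15–8.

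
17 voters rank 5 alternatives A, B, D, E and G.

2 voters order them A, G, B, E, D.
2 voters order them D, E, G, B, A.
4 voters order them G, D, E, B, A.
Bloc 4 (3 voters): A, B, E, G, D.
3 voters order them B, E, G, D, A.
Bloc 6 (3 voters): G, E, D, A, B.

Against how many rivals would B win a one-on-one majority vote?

B against each rival (17 voters):
B vs A: B is ranked higher on 2+4+3 = 9 ballots, A on 8. B wins 9–8.
B vs D: 8 to 9, D.
B vs E: 2+3+3 = 8 for B, 9 for E — E by 9–8.
B vs G: B preferred on 3+3 = 6 ballots; G wins 11–6.
B beats A; loses to D, E, G — 1 pairwise win.

1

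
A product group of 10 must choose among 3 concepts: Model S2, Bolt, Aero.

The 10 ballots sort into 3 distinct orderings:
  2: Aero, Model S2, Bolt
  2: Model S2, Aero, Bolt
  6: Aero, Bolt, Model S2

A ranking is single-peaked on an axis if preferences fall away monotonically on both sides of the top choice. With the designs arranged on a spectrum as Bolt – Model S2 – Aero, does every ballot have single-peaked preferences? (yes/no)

Axis positions: Bolt=1, Model S2=2, Aero=3.
Cluster 1 (peak Aero at position 3): ranking walks positions 3-2-1, expanding outward from the peak — single-peaked.
Cluster 2 (peak Model S2 at position 2): ranking walks positions 2-3-1, expanding outward from the peak — single-peaked.
Cluster 3: ranking walks positions 3-1-2; Bolt is ranked above Model S2 even though Model S2 lies between Bolt and the peak Aero on the axis — preferences dip and rise again. Not single-peaked.
Cluster 3 violates single-peakedness, so the profile is not single-peaked on this axis.

no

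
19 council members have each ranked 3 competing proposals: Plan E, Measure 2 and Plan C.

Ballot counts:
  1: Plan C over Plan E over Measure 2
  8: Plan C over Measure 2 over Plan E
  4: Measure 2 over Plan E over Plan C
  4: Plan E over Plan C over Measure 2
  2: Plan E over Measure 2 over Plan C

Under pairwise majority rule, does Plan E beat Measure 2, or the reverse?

Ballots ranking Plan E above Measure 2: 1 + 4 + 2 = 7.
Ballots ranking Measure 2 above Plan E: 19 − 7 = 12.
Measure 2 wins the head-to-head 12–7.

Measure 2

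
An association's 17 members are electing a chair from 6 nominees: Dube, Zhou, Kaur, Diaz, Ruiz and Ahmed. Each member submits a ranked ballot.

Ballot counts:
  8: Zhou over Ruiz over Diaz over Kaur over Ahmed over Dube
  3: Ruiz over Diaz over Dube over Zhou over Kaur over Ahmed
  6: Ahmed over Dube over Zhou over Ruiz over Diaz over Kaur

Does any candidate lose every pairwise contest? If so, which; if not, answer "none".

none

Head-to-head results (17 voters):
Dube vs Zhou: Dube, 9–8.
Dube–Kaur: Dube 9–8.
Dube vs Diaz: Dube is ranked higher on 6 ballots, Diaz on 11. Diaz wins 11–6.
Dube–Ruiz: Ruiz 11–6.
Dube vs Ahmed: 3 for Dube, 14 for Ahmed — Ahmed by 14–3.
Zhou vs Kaur: 8+3+6 = 17 for Zhou, 0 for Kaur — Zhou by 17–0.
Zhou vs Diaz: Zhou wins 14–3.
Zhou vs Ruiz: 8+6 = 14 for Zhou, 3 for Ruiz — Zhou by 14–3.
Zhou vs Ahmed: Zhou preferred on 8+3 = 11 ballots; Zhou wins 11–6.
Kaur vs Diaz: Kaur is ranked higher on 0 ballots, Diaz on 17. Diaz wins 17–0.
Kaur vs Ruiz: Kaur is ranked higher on 0 ballots, Ruiz on 17. Ruiz wins 17–0.
Kaur–Ahmed: Kaur 11–6.
Diaz vs Ruiz: Diaz is ranked higher on 0 ballots, Ruiz on 17. Ruiz wins 17–0.
Diaz vs Ahmed: 11 to 6, Diaz.
Ruiz–Ahmed: Ruiz 11–6.
Each candidate has at least one pairwise win (Dube beats Zhou; Zhou beats Kaur; Kaur beats Ahmed; Diaz beats Dube; Ruiz beats Dube; Ahmed beats Dube) — no Condorcet loser.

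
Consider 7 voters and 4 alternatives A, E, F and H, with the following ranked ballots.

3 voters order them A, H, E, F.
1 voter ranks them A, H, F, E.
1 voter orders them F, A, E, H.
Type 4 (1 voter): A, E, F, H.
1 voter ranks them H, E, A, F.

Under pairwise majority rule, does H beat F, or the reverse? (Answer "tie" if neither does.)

Ballots ranking H above F: 3 + 1 + 1 = 5.
Ballots ranking F above H: 7 − 5 = 2.
H wins the head-to-head 5–2.

H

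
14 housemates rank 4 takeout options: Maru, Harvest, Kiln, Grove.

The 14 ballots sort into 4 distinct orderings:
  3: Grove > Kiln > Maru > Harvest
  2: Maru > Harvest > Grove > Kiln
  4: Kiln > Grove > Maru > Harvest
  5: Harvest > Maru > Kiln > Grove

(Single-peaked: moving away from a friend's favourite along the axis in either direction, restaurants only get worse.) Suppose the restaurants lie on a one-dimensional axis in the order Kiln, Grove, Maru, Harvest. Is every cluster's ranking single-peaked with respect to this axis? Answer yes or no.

no

Axis positions: Kiln=1, Grove=2, Maru=3, Harvest=4.
Cluster 1 (peak Grove at position 2): ranking walks positions 2-1-3-4, expanding outward from the peak — single-peaked.
Cluster 2 (peak Maru at position 3): ranking walks positions 3-4-2-1, expanding outward from the peak — single-peaked.
Cluster 3 (peak Kiln at position 1): ranking walks positions 1-2-3-4, expanding outward from the peak — single-peaked.
Cluster 4: ranking walks positions 4-3-1-2; Kiln is ranked above Grove even though Grove lies between Kiln and the peak Harvest on the axis — preferences dip and rise again. Not single-peaked.
Cluster 4 violates single-peakedness, so the profile is not single-peaked on this axis.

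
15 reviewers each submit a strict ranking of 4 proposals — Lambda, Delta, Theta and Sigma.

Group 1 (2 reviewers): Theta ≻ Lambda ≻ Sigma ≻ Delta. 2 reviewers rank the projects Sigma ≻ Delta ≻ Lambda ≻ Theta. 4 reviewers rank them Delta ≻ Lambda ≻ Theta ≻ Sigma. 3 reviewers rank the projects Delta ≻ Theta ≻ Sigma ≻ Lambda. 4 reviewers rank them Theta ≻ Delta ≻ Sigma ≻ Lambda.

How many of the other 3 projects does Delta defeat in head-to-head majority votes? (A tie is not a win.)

Delta against each rival (15 reviewers):
Delta vs Lambda: Delta wins 13–2.
Delta vs Theta: Delta is ranked higher on 2+4+3 = 9 ballots, Theta on 6. Delta wins 9–6.
Delta vs Sigma: Delta is ranked higher on 4+3+4 = 11 ballots, Sigma on 4. Delta wins 11–4.
Delta beats Lambda, Theta, Sigma — 3 pairwise wins.

3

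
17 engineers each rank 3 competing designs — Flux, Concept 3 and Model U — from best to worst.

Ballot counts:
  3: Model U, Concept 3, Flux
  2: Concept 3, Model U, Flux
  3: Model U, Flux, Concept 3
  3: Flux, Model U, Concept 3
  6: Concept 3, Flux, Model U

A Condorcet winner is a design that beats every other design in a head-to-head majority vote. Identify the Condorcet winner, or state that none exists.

Pairwise majorities:
Flux vs Concept 3: Concept 3 wins 11–6.
Flux vs Model U: Flux wins 9–8.
Concept 3 vs Model U: Model U wins 9–8.
No design is unbeaten: Flux loses to Concept 3; Concept 3 loses to Model U; Model U loses to Flux. In particular Flux beats Model U beats Concept 3 beats Flux is a majority cycle — no Condorcet winner exists.

none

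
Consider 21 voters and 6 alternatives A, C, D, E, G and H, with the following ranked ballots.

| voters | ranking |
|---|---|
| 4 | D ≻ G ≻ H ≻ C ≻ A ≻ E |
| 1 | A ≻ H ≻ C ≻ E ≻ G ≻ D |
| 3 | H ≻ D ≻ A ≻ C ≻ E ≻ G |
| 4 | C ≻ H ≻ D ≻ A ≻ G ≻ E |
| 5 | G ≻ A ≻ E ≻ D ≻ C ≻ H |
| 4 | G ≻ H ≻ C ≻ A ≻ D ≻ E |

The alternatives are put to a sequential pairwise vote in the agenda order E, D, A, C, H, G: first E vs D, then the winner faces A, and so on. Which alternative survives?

G

Round 1: E vs D — 6–15, D advances.
Round 2: D vs A — 11–10, D advances.
Round 3: D vs C — 12–9, D advances.
Round 4: D vs H — 9–12, H advances.
Round 5: H vs G — 8–13, G advances.
The agenda winner is G.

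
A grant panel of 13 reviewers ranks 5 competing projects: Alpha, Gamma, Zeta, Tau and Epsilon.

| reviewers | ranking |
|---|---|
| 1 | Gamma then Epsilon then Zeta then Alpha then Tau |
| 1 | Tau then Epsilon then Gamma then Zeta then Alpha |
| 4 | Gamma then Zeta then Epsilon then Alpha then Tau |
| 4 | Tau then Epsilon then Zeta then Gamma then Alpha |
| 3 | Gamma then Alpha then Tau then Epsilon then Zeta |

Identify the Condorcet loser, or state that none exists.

Pairwise majorities:
Alpha–Gamma: Gamma 13–0.
Alpha vs Zeta: Zeta wins 10–3.
Alpha vs Tau: Alpha wins 8–5.
Alpha vs Epsilon: 3 to 10, Epsilon.
Gamma vs Zeta: 9 to 4, Gamma.
Gamma vs Tau: Gamma preferred on 1+4+3 = 8 ballots; Gamma wins 8–5.
Gamma vs Epsilon: 8 to 5, Gamma.
Zeta vs Tau: Zeta preferred on 1+4 = 5 ballots; Tau wins 8–5.
Zeta vs Epsilon: Epsilon wins 9–4.
Tau vs Epsilon: 8 to 5, Tau.
No project is winless: Alpha beats Tau; Gamma beats Alpha; Zeta beats Alpha; Tau beats Zeta; Epsilon beats Alpha. There is no Condorcet loser.

none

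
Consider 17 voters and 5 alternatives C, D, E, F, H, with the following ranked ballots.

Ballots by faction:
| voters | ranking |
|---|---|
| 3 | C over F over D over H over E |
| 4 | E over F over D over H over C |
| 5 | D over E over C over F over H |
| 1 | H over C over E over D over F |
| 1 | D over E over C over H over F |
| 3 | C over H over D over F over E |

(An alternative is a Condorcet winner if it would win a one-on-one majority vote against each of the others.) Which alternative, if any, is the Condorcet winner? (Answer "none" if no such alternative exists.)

Check each pair by majority over 17 ballots:
C vs D: D, 10–7.
C–E: E 10–7.
C–F: C 13–4.
C–H: C 12–5.
D vs E: D, 12–5.
D vs F: D, 10–7.
D vs H: D wins 13–4.
E vs F: E wins 11–6.
E vs H: E wins 10–7.
F vs H: F wins 12–5.
D beats each of C, E, F, H — D is the Condorcet winner.

D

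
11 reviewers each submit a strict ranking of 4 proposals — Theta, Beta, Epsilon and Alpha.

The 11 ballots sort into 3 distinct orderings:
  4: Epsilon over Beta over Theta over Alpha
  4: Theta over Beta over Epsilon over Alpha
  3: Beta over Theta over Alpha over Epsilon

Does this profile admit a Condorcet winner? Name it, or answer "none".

Check each pair by majority over 11 ballots:
Theta vs Beta: Beta wins 7–4.
Theta vs Epsilon: 4+3 = 7 for Theta, 4 for Epsilon — Theta by 7–4.
Theta vs Alpha: Theta, 11–0.
Beta vs Epsilon: Beta is ranked higher on 4+3 = 7 ballots, Epsilon on 4. Beta wins 7–4.
Beta vs Alpha: 11 to 0, Beta.
Epsilon vs Alpha: Epsilon wins 8–3.
Beta defeats every rival head-to-head and is the Condorcet winner.

Beta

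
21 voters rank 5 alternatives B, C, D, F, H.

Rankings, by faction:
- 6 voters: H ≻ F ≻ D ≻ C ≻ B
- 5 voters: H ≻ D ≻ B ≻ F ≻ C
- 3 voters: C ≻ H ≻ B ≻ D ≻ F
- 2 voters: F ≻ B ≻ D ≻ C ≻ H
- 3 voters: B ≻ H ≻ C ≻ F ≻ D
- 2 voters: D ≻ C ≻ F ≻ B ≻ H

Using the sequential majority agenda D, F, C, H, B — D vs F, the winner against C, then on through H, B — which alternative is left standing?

H

Round 1: D vs F — 10–11, F advances.
Round 2: F vs C — 13–8, F advances.
Round 3: F vs H — 4–17, H advances.
Round 4: H vs B — 14–7, H advances.
The agenda winner is H.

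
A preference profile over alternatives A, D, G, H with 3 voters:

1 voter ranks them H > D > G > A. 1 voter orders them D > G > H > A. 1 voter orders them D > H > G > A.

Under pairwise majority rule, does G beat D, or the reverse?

No ballot ranks G above D: 0.
Ballots ranking D above G: 3 − 0 = 3.
D wins the head-to-head 3–0.

D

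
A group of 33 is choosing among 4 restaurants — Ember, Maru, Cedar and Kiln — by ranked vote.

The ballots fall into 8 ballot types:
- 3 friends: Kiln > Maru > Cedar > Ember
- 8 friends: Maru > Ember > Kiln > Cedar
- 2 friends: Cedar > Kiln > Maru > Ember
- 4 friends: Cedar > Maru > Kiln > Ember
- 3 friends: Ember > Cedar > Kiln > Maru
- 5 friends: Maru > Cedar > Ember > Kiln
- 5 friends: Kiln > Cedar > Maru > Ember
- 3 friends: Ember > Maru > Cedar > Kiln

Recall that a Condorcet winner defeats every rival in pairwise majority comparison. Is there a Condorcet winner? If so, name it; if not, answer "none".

Pairwise majorities:
Ember vs Maru: 3+3 = 6 for Ember, 27 for Maru — Maru by 27–6.
Ember vs Cedar: 14 to 19, Cedar.
Ember vs Kiln: 19 to 14, Ember.
Maru vs Cedar: Maru is ranked higher on 3+8+5+3 = 19 ballots, Cedar on 14. Maru wins 19–14.
Maru vs Kiln: 20 to 13, Maru.
Cedar vs Kiln: 17 to 16, Cedar.
Maru wins every pairwise contest, so Maru is the Condorcet winner.

Maru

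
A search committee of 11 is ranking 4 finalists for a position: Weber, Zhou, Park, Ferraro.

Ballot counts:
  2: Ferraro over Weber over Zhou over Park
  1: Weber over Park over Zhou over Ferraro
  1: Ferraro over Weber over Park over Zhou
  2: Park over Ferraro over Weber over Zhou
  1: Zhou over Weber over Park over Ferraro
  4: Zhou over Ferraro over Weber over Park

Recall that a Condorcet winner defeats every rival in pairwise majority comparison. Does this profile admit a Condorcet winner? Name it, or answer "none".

none

Check each pair by majority over 11 ballots:
Weber vs Zhou: 6 to 5, Weber.
Weber vs Park: 9 to 2, Weber.
Weber vs Ferraro: Weber preferred on 1+1 = 2 ballots; Ferraro wins 9–2.
Zhou vs Park: Zhou preferred on 2+1+4 = 7 ballots; Zhou wins 7–4.
Zhou vs Ferraro: 6 to 5, Zhou.
Park vs Ferraro: Park preferred on 1+2+1 = 4 ballots; Ferraro wins 7–4.
Every candidate loses at least once (Weber loses to Ferraro; Zhou loses to Weber; Park loses to Weber; Ferraro loses to Zhou). The majority relation contains the cycle Weber → Zhou → Ferraro → Weber, so there is no Condorcet winner.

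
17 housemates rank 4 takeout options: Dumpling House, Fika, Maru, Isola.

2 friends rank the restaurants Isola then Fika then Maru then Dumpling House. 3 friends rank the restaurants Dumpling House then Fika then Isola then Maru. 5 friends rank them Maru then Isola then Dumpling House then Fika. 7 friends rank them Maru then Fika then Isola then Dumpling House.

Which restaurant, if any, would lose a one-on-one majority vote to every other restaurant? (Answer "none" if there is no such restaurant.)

Head-to-head results (17 friends):
Dumpling House vs Fika: Dumpling House preferred on 3+5 = 8 ballots; Fika wins 9–8.
Dumpling House vs Maru: 3 for Dumpling House, 14 for Maru — Maru by 14–3.
Dumpling House vs Isola: Isola wins 14–3.
Fika vs Maru: Fika preferred on 2+3 = 5 ballots; Maru wins 12–5.
Fika vs Isola: Fika wins 10–7.
Maru vs Isola: Maru, 12–5.
Dumpling House is beaten in every head-to-head and is the Condorcet loser.

Dumpling House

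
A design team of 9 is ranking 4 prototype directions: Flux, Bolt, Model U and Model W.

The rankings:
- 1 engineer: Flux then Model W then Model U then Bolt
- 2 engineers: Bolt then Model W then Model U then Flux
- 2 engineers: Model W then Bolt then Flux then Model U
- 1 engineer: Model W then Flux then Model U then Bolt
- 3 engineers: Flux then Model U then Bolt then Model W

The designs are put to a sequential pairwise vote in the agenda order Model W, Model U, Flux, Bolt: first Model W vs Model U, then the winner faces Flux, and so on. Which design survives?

Bolt

Round 1: Model W vs Model U — 6–3, Model W advances.
Round 2: Model W vs Flux — 5–4, Model W advances.
Round 3: Model W vs Bolt — 4–5, Bolt advances.
The agenda winner is Bolt.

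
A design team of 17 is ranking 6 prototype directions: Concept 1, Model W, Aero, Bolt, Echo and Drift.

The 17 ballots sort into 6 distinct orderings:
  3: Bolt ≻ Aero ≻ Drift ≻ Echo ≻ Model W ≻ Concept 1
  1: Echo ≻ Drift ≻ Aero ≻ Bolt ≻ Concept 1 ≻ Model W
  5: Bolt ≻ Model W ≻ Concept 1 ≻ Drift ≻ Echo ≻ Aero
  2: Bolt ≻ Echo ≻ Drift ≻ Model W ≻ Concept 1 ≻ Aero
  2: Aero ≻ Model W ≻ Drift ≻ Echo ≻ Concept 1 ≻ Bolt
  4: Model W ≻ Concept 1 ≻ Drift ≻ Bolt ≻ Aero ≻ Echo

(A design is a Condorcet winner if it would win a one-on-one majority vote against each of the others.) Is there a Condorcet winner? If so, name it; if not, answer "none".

Bolt

Pairwise majorities:
Concept 1 vs Model W: Concept 1 preferred on 1 ballot; Model W wins 16–1.
Concept 1 vs Aero: Concept 1 is ranked higher on 5+2+4 = 11 ballots, Aero on 6. Concept 1 wins 11–6.
Concept 1 vs Bolt: 2+4 = 6 for Concept 1, 11 for Bolt — Bolt by 11–6.
Concept 1 vs Echo: Concept 1 is ranked higher on 5+4 = 9 ballots, Echo on 8. Concept 1 wins 9–8.
Concept 1 vs Drift: 9 to 8, Concept 1.
Model W vs Aero: Model W preferred on 5+2+4 = 11 ballots; Model W wins 11–6.
Model W vs Bolt: Model W preferred on 2+4 = 6 ballots; Bolt wins 11–6.
Model W vs Echo: 5+2+4 = 11 for Model W, 6 for Echo — Model W by 11–6.
Model W vs Drift: Model W preferred on 5+2+4 = 11 ballots; Model W wins 11–6.
Aero vs Bolt: 3 to 14, Bolt.
Aero vs Echo: 9 to 8, Aero.
Aero vs Drift: 3+2 = 5 for Aero, 12 for Drift — Drift by 12–5.
Bolt vs Echo: 3+5+2+4 = 14 for Bolt, 3 for Echo — Bolt by 14–3.
Bolt vs Drift: 3+5+2 = 10 for Bolt, 7 for Drift — Bolt by 10–7.
Echo vs Drift: Echo preferred on 1+2 = 3 ballots; Drift wins 14–3.
Bolt beats each of Concept 1, Model W, Aero, Echo, Drift — Bolt is the Condorcet winner.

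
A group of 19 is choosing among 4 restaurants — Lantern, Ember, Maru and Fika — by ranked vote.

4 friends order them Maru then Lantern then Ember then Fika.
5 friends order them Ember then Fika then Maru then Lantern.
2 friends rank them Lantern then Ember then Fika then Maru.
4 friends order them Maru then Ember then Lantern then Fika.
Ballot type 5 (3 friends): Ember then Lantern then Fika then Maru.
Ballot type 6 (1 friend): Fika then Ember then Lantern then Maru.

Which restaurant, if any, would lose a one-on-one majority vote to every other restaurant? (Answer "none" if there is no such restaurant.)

none

Head-to-head results (19 friends):
Lantern–Ember: Ember 13–6.
Lantern vs Maru: Lantern preferred on 2+3+1 = 6 ballots; Maru wins 13–6.
Lantern vs Fika: Lantern wins 13–6.
Ember vs Maru: Ember is ranked higher on 5+2+3+1 = 11 ballots, Maru on 8. Ember wins 11–8.
Ember vs Fika: 18 to 1, Ember.
Maru vs Fika: Maru is ranked higher on 4+4 = 8 ballots, Fika on 11. Fika wins 11–8.
Each restaurant has at least one pairwise win (Lantern beats Fika; Ember beats Lantern; Maru beats Lantern; Fika beats Maru) — no Condorcet loser.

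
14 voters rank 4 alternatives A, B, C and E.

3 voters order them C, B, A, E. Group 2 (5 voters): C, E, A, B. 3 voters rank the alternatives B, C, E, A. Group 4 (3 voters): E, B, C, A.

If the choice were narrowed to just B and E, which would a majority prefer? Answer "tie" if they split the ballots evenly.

E

Ballots ranking B above E: 3 + 3 = 6.
Ballots ranking E above B: 14 − 6 = 8.
E wins the head-to-head 8–6.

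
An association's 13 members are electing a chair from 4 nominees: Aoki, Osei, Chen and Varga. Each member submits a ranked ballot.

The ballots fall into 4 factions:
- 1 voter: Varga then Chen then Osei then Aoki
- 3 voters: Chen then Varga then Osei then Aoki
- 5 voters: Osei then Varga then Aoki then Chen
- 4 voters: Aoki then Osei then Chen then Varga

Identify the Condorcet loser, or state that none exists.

none

Pairwise majorities:
Aoki vs Osei: 4 for Aoki, 9 for Osei — Osei by 9–4.
Aoki vs Chen: Aoki wins 9–4.
Aoki vs Varga: Aoki preferred on 4 ballots; Varga wins 9–4.
Osei vs Chen: Osei, 9–4.
Osei vs Varga: 9 to 4, Osei.
Chen vs Varga: 3+4 = 7 for Chen, 6 for Varga — Chen by 7–6.
Each candidate has at least one pairwise win (Aoki beats Chen; Osei beats Aoki; Chen beats Varga; Varga beats Aoki) — no Condorcet loser.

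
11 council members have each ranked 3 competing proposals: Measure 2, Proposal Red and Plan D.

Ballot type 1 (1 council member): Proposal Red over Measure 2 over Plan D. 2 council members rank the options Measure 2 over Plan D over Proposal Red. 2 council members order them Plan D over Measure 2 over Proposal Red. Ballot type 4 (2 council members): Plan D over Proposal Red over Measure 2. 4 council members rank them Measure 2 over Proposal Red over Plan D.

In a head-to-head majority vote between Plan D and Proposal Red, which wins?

Ballots ranking Plan D above Proposal Red: 2 + 2 + 2 = 6.
Ballots ranking Proposal Red above Plan D: 11 − 6 = 5.
Plan D wins the head-to-head 6–5.

Plan D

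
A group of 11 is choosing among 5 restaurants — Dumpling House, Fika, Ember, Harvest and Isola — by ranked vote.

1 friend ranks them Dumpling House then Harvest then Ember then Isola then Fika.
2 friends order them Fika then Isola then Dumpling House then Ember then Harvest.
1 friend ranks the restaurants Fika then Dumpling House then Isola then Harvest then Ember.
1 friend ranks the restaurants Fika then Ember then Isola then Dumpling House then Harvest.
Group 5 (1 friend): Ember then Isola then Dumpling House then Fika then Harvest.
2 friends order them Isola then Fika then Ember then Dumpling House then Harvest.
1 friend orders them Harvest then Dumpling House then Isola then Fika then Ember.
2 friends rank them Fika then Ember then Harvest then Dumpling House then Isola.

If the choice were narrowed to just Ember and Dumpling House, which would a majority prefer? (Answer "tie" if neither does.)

Ember

Ballots ranking Ember above Dumpling House: 1 + 1 + 2 + 2 = 6.
Ballots ranking Dumpling House above Ember: 11 − 6 = 5.
Ember wins the head-to-head 6–5.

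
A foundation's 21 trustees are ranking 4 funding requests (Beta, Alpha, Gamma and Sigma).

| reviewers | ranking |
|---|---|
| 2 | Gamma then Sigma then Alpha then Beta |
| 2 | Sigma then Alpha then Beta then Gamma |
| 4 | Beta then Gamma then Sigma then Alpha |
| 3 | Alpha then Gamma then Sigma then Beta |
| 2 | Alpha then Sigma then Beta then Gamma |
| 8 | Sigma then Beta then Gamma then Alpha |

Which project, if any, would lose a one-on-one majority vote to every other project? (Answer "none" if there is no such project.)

Head-to-head results (21 reviewers):
Beta vs Alpha: 12 to 9, Beta.
Beta vs Gamma: Beta, 16–5.
Beta vs Sigma: Beta preferred on 4 ballots; Sigma wins 17–4.
Alpha vs Gamma: 7 to 14, Gamma.
Alpha vs Sigma: 5 to 16, Sigma.
Gamma vs Sigma: Sigma, 12–9.
Alpha is beaten in every head-to-head and is the Condorcet loser.

Alpha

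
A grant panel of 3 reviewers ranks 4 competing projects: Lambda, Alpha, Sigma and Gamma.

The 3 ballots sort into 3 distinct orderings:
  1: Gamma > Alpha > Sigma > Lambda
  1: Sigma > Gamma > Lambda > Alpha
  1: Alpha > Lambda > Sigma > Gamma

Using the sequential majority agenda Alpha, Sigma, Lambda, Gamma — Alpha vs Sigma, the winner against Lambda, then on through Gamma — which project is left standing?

Round 1: Alpha vs Sigma — 2–1, Alpha advances.
Round 2: Alpha vs Lambda — 2–1, Alpha advances.
Round 3: Alpha vs Gamma — 1–2, Gamma advances.
The agenda winner is Gamma.

Gamma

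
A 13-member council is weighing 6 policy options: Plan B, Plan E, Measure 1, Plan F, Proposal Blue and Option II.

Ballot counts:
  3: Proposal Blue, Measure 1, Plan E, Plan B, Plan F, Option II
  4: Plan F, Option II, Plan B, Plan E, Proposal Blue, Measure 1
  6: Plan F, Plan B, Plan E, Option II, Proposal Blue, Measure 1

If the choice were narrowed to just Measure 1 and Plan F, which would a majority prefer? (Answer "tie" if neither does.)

Plan F

Ballots ranking Measure 1 above Plan F: 3.
Ballots ranking Plan F above Measure 1: 13 − 3 = 10.
Plan F wins the head-to-head 10–3.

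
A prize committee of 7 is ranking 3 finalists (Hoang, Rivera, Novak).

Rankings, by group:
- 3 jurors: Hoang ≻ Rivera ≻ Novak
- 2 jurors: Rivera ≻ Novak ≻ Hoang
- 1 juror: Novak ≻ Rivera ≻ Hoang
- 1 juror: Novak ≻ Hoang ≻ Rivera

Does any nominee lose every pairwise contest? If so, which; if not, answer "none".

Head-to-head results (7 jurors):
Hoang vs Rivera: Hoang preferred on 3+1 = 4 ballots; Hoang wins 4–3.
Hoang vs Novak: Hoang preferred on 3 ballots; Novak wins 4–3.
Rivera vs Novak: 3+2 = 5 for Rivera, 2 for Novak — Rivera by 5–2.
No nominee is winless: Hoang beats Rivera; Rivera beats Novak; Novak beats Hoang. There is no Condorcet loser.

none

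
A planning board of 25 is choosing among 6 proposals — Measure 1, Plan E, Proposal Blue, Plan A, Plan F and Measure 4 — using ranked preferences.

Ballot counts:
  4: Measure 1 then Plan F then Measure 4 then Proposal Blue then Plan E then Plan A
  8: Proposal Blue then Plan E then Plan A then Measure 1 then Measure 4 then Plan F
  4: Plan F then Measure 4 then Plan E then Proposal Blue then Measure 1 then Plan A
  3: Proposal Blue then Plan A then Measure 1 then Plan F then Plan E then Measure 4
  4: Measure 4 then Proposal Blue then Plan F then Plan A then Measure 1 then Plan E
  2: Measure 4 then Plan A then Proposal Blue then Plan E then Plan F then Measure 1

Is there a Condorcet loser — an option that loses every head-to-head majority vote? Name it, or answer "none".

Head-to-head results (25 council members):
Measure 1 vs Plan E: 11 to 14, Plan E.
Measure 1 vs Proposal Blue: 4 for Measure 1, 21 for Proposal Blue — Proposal Blue by 21–4.
Measure 1 vs Plan A: Measure 1 is ranked higher on 4+4 = 8 ballots, Plan A on 17. Plan A wins 17–8.
Measure 1 vs Plan F: Measure 1 wins 15–10.
Measure 1 vs Measure 4: Measure 1 is ranked higher on 4+8+3 = 15 ballots, Measure 4 on 10. Measure 1 wins 15–10.
Plan E vs Proposal Blue: 4 to 21, Proposal Blue.
Plan E vs Plan A: Plan E is ranked higher on 4+8+4 = 16 ballots, Plan A on 9. Plan E wins 16–9.
Plan E vs Plan F: Plan E is ranked higher on 8+2 = 10 ballots, Plan F on 15. Plan F wins 15–10.
Plan E–Measure 4: Measure 4 14–11.
Proposal Blue vs Plan A: Proposal Blue is ranked higher on 4+8+4+3+4 = 23 ballots, Plan A on 2. Proposal Blue wins 23–2.
Proposal Blue vs Plan F: 17 to 8, Proposal Blue.
Proposal Blue vs Measure 4: 11 to 14, Measure 4.
Plan A–Plan F: Plan A 13–12.
Plan A–Measure 4: Measure 4 14–11.
Plan F vs Measure 4: Measure 4 wins 14–11.
Every option wins at least one matchup (Measure 1 beats Plan F; Plan E beats Measure 1; Proposal Blue beats Measure 1; Plan A beats Measure 1; Plan F beats Plan E; Measure 4 beats Plan E), so there is no Condorcet loser.

none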